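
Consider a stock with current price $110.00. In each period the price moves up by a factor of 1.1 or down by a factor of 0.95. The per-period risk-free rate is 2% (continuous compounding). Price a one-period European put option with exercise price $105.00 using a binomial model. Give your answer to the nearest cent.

$0.26

Risk-neutral probability p = (e^0.02 − 0.95)/(1.1 − 0.95) = 0.0702/0.1500 = 0.4680
Terminal stock prices: S_u = 121, S_d = 104.5
Terminal payoffs (K − S): max(-16, 0) = 0, max(0.5, 0) = 0.5
Node 0 (S = 110): V_0 = e^(−0.02)·[0.4680·0.0000 + 0.5320·0.5000] = 0.2607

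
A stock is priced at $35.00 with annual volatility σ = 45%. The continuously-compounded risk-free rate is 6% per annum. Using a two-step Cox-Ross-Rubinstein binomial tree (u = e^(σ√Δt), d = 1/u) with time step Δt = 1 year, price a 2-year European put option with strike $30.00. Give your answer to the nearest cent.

$4.14

CRR parameters: u = e^(σ√Δt) = e^(0.45·√1) = 1.5683, d = 1/u = 0.6376
Per-period rate: rΔt = 0.06·1 = 0.06, so R = e^0.06 = 1.0618
Risk-neutral probability p = (e^0.06 − 0.6376)/(1.5683 − 0.6376) = 0.4242/0.9307 = 0.4558
Terminal stock prices: S_uu = 86.09, S_ud = 35, S_dd = 14.23
Terminal payoffs (K − S): max(-56.09, 0) = 0, max(-5, 0) = 0, max(15.77, 0) = 15.77
Node u (S = 54.89): V_u = e^(−0.06)·[0.4558·0.0000 + 0.5442·0.0000] = 0.0000
Node d (S = 22.32): V_d = e^(−0.06)·[0.4558·0.0000 + 0.5442·15.7701] = 8.0822
Node 0 (S = 35): V_0 = e^(−0.06)·[0.4558·0.0000 + 0.5442·8.0822] = 4.1422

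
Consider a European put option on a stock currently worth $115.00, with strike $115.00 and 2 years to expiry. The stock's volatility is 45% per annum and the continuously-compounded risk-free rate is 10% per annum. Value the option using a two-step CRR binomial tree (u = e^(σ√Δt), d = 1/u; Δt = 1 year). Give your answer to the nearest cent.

CRR parameters: u = e^(σ√Δt) = e^(0.45·√1) = 1.5683, d = 1/u = 0.6376
Per-period rate: rΔt = 0.1·1 = 0.1, so R = e^0.1 = 1.1052
Risk-neutral probability p = (e^0.1 − 0.6376)/(1.5683 − 0.6376) = 0.4675/0.9307 = 0.5024
Terminal stock prices: S_uu = 282.9, S_ud = 115, S_dd = 46.76
Terminal payoffs (K − S): max(-167.9, 0) = 0, max(0, 0) = 0, max(68.24, 0) = 68.24
Node u (S = 180.4): V_u = e^(−0.1)·[0.5024·0.0000 + 0.4976·0.0000] = 0.0000
Node d (S = 73.33): V_d = e^(−0.1)·[0.5024·0.0000 + 0.4976·68.2445] = 30.7291
Node 0 (S = 115): V_0 = e^(−0.1)·[0.5024·0.0000 + 0.4976·30.7291] = 13.8367

$13.84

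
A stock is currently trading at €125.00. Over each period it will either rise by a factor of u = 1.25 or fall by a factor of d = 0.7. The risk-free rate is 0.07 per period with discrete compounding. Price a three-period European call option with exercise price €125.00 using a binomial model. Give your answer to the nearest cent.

€33.86

Risk-neutral probability p = (1 + 0.07 − 0.7)/(1.25 − 0.7) = 0.3700/0.5500 = 0.6727
Terminal stock prices: S_uuu = 244.1, S_uud = 136.7, S_udd = 76.56, S_ddd = 42.87
Terminal payoffs (S − K): max(119.1, 0) = 119.1, max(11.72, 0) = 11.72, max(-48.44, 0) = 0, max(-82.12, 0) = 0
Node uu (S = 195.3): V_uu = 1/1.07·[0.6727·119.1406 + 0.3273·11.7188] = 78.4901
Node ud (S = 109.4): V_ud = 1/1.07·[0.6727·11.7188 + 0.3273·0.0000] = 7.3678
Node dd (S = 61.25): V_dd = 1/1.07·[0.6727·0.0000 + 0.3273·0.0000] = 0.0000
Node u (S = 156.2): V_u = 1/1.07·[0.6727·78.4901 + 0.3273·7.3678] = 51.6016
Node d (S = 87.5): V_d = 1/1.07·[0.6727·7.3678 + 0.3273·0.0000] = 4.6322
Node 0 (S = 125): V_0 = 1/1.07·[0.6727·51.6016 + 0.3273·4.6322] = 33.8596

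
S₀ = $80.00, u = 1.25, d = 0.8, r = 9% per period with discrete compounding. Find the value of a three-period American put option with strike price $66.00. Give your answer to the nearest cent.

$1.83

Risk-neutral probability p = (1 + 0.09 − 0.8)/(1.25 − 0.8) = 0.2900/0.4500 = 0.6444
Terminal stock prices: S_uuu = 156.2, S_uud = 100, S_udd = 64, S_ddd = 40.96
Terminal payoffs (K − S): max(-90.25, 0) = 0, max(-34, 0) = 0, max(2, 0) = 2, max(25.04, 0) = 25.04
Node uu (S = 125): continuation = 1/1.09·[0.6444·0.0000 + 0.3556·0.0000] = 0.0000; exercise value = 0.0000 ≤ continuation, so V_uu = 0.0000
Node ud (S = 80): continuation = 1/1.09·[0.6444·0.0000 + 0.3556·2.0000] = 0.6524; exercise value = 0.0000 ≤ continuation, so V_ud = 0.6524
Node dd (S = 51.2): continuation = 1/1.09·[0.6444·2.0000 + 0.3556·25.0400] = 9.3505; exercise value = 14.8000 > continuation, so V_dd = 14.8000 (exercise)
Node u (S = 100): continuation = 1/1.09·[0.6444·0.0000 + 0.3556·0.6524] = 0.2128; exercise value = 0.0000 ≤ continuation, so V_u = 0.2128
Node d (S = 64): continuation = 1/1.09·[0.6444·0.6524 + 0.3556·14.8000] = 5.2134; exercise value = 2.0000 ≤ continuation, so V_d = 5.2134
Node 0 (S = 80): continuation = 1/1.09·[0.6444·0.2128 + 0.3556·5.2134] = 1.8264; exercise value = 0.0000 ≤ continuation, so V_0 = 1.8264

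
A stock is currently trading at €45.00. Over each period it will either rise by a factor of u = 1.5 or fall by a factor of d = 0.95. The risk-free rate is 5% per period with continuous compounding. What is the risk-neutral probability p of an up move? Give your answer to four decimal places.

Risk-neutral probability p = (e^0.05 − 0.95)/(1.5 − 0.95) = 0.1013/0.5500 = 0.1841

p = 0.1841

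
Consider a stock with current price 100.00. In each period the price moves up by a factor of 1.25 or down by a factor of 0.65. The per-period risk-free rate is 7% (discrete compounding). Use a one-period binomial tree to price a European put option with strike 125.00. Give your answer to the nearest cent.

16.82

Risk-neutral probability p = (1 + 0.07 − 0.65)/(1.25 − 0.65) = 0.4200/0.6000 = 0.7000
Terminal stock prices: S_u = 125, S_d = 65
Terminal payoffs (K − S): max(0, 0) = 0, max(60, 0) = 60
Node 0 (S = 100): V_0 = 1/1.07·[0.7000·0.0000 + 0.3000·60.0000] = 16.8224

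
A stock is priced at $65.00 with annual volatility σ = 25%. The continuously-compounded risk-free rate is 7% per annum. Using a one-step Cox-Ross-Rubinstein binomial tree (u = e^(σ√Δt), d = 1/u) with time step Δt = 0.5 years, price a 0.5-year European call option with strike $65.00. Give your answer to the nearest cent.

$6.75

CRR parameters: u = e^(σ√Δt) = e^(0.25·√0.5) = 1.1934, d = 1/u = 0.8380
Per-period rate: rΔt = 0.07·0.5 = 0.035, so R = e^0.035 = 1.0356
Risk-neutral probability p = (e^0.035 − 0.8380)/(1.1934 − 0.8380) = 0.1977/0.3554 = 0.5561
Terminal stock prices: S_u = 77.57, S_d = 54.47
Terminal payoffs (S − K): max(12.57, 0) = 12.57, max(-10.53, 0) = 0
Node 0 (S = 65): V_0 = e^(−0.035)·[0.5561·12.5687 + 0.4439·0.0000] = 6.7496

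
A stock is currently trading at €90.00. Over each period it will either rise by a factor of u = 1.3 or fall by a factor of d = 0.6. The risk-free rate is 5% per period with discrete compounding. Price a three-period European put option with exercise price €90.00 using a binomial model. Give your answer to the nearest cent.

Risk-neutral probability p = (1 + 0.05 − 0.6)/(1.3 − 0.6) = 0.4500/0.7000 = 0.6429
Terminal stock prices: S_uuu = 197.7, S_uud = 91.26, S_udd = 42.12, S_ddd = 19.44
Terminal payoffs (K − S): max(-107.7, 0) = 0, max(-1.26, 0) = 0, max(47.88, 0) = 47.88, max(70.56, 0) = 70.56
Node uu (S = 152.1): V_uu = 1/1.05·[0.6429·0.0000 + 0.3571·0.0000] = 0.0000
Node ud (S = 70.2): V_ud = 1/1.05·[0.6429·0.0000 + 0.3571·47.8800] = 16.2857
Node dd (S = 32.4): V_dd = 1/1.05·[0.6429·47.8800 + 0.3571·70.5600] = 53.3143
Node u (S = 117): V_u = 1/1.05·[0.6429·0.0000 + 0.3571·16.2857] = 5.5394
Node d (S = 54): V_d = 1/1.05·[0.6429·16.2857 + 0.3571·53.3143] = 28.1050
Node 0 (S = 90): V_0 = 1/1.05·[0.6429·5.5394 + 0.3571·28.1050] = 12.9510

€12.95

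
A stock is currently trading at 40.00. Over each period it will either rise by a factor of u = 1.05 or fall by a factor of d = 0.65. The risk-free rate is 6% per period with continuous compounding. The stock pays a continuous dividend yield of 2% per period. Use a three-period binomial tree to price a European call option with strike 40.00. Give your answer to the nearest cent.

4.91

Per-period risk-free factor R = e^0.06 = 1.0618; dividend-adjusted growth = e^(0.06−0.02) = 1.0408.
Risk-neutral probability p = (1.0408 − 0.65)/(1.05 − 0.65) = 0.3908/0.4000 = 0.9770
Terminal stock prices: S_uuu = 46.31, S_uud = 28.67, S_udd = 17.75, S_ddd = 10.98
Terminal payoffs (S − K): max(6.305, 0) = 6.305, max(-11.33, 0) = 0, max(-22.25, 0) = 0, max(-29.02, 0) = 0
Node uu (S = 44.1): V_uu = e^(−0.06)·[0.9770·6.3050 + 0.0230·0.0000] = 5.8014
Node ud (S = 27.3): V_ud = e^(−0.06)·[0.9770·0.0000 + 0.0230·0.0000] = 0.0000
Node dd (S = 16.9): V_dd = e^(−0.06)·[0.9770·0.0000 + 0.0230·0.0000] = 0.0000
Node u (S = 42): V_u = e^(−0.06)·[0.9770·5.8014 + 0.0230·0.0000] = 5.3381
Node d (S = 26): V_d = e^(−0.06)·[0.9770·0.0000 + 0.0230·0.0000] = 0.0000
Node 0 (S = 40): V_0 = e^(−0.06)·[0.9770·5.3381 + 0.0230·0.0000] = 4.9117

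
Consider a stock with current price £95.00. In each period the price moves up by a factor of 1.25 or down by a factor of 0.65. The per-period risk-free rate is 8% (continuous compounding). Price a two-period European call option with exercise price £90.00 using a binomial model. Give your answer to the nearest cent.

Risk-neutral probability p = (e^0.08 − 0.65)/(1.25 − 0.65) = 0.4333/0.6000 = 0.7221
Terminal stock prices: S_uu = 148.4, S_ud = 77.19, S_dd = 40.14
Terminal payoffs (S − K): max(58.44, 0) = 58.44, max(-12.81, 0) = 0, max(-49.86, 0) = 0
Node u (S = 118.8): V_u = e^(−0.08)·[0.7221·58.4375 + 0.2779·0.0000] = 38.9558
Node d (S = 61.75): V_d = e^(−0.08)·[0.7221·0.0000 + 0.2779·0.0000] = 0.0000
Node 0 (S = 95): V_0 = e^(−0.08)·[0.7221·38.9558 + 0.2779·0.0000] = 25.9689

£25.97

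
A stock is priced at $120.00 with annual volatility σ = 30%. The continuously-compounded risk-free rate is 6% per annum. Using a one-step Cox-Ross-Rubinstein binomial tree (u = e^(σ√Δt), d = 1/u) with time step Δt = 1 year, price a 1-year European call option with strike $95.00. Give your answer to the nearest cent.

CRR parameters: u = e^(σ√Δt) = e^(0.3·√1) = 1.3499, d = 1/u = 0.7408
Per-period rate: rΔt = 0.06·1 = 0.06, so R = e^0.06 = 1.0618
Risk-neutral probability p = (e^0.06 − 0.7408)/(1.3499 − 0.7408) = 0.3210/0.6090 = 0.5271
Terminal stock prices: S_u = 162, S_d = 88.9
Terminal payoffs (S − K): max(66.98, 0) = 66.98, max(-6.102, 0) = 0
Node 0 (S = 120): V_0 = e^(−0.06)·[0.5271·66.9831 + 0.4729·0.0000] = 33.2499

$33.25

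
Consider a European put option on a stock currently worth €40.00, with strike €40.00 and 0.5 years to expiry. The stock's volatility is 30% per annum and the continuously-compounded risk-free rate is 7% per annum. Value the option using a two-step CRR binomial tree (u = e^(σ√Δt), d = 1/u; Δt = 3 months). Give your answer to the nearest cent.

€2.29

CRR parameters: u = e^(σ√Δt) = e^(0.3·√0.25) = 1.1618, d = 1/u = 0.8607
Per-period rate: rΔt = 0.07·0.25 = 0.0175, so R = e^0.0175 = 1.0177
Risk-neutral probability p = (e^0.0175 − 0.8607)/(1.1618 − 0.8607) = 0.1569/0.3011 = 0.5212
Terminal stock prices: S_uu = 53.99, S_ud = 40, S_dd = 29.63
Terminal payoffs (K − S): max(-13.99, 0) = 0, max(0, 0) = 0, max(10.37, 0) = 10.37
Node u (S = 46.47): V_u = e^(−0.0175)·[0.5212·0.0000 + 0.4788·0.0000] = 0.0000
Node d (S = 34.43): V_d = e^(−0.0175)·[0.5212·0.0000 + 0.4788·10.3673] = 4.8778
Node 0 (S = 40): V_0 = e^(−0.0175)·[0.5212·0.0000 + 0.4788·4.8778] = 2.2950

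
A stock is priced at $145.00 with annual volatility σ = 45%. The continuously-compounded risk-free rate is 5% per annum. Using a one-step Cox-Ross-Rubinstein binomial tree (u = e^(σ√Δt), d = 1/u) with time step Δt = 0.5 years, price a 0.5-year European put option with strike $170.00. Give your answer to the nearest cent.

CRR parameters: u = e^(σ√Δt) = e^(0.45·√0.5) = 1.3746, d = 1/u = 0.7275
Per-period rate: rΔt = 0.05·0.5 = 0.025, so R = e^0.025 = 1.0253
Risk-neutral probability p = (e^0.025 − 0.7275)/(1.3746 − 0.7275) = 0.2979/0.6472 = 0.4602
Terminal stock prices: S_u = 199.3, S_d = 105.5
Terminal payoffs (K − S): max(-29.32, 0) = 0, max(64.52, 0) = 64.52
Node 0 (S = 145): V_0 = e^(−0.025)·[0.4602·0.0000 + 0.5398·64.5185] = 33.9653

$33.97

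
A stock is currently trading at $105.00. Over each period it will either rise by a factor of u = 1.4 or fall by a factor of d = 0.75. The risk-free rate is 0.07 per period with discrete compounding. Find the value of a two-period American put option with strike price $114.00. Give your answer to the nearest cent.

Risk-neutral probability p = (1 + 0.07 − 0.75)/(1.4 − 0.75) = 0.3200/0.6500 = 0.4923
Terminal stock prices: S_uu = 205.8, S_ud = 110.2, S_dd = 59.06
Terminal payoffs (K − S): max(-91.8, 0) = 0, max(3.75, 0) = 3.75, max(54.94, 0) = 54.94
Node u (S = 147): continuation = 1/1.07·[0.4923·0.0000 + 0.5077·3.7500] = 1.7793; exercise value = 0.0000 ≤ continuation, so V_u = 1.7793
Node d (S = 78.75): continuation = 1/1.07·[0.4923·3.7500 + 0.5077·54.9375] = 27.7921; exercise value = 35.2500 > continuation, so V_d = 35.2500 (exercise)
Node 0 (S = 105): continuation = 1/1.07·[0.4923·1.7793 + 0.5077·35.2500] = 17.5440; exercise value = 9.0000 ≤ continuation, so V_0 = 17.5440

$17.54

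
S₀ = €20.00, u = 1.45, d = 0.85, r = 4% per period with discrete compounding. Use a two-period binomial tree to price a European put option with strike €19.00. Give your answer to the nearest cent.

€1.96

Risk-neutral probability p = (1 + 0.04 − 0.85)/(1.45 − 0.85) = 0.1900/0.6000 = 0.3167
Terminal stock prices: S_uu = 42.05, S_ud = 24.65, S_dd = 14.45
Terminal payoffs (K − S): max(-23.05, 0) = 0, max(-5.65, 0) = 0, max(4.55, 0) = 4.55
Node u (S = 29): V_u = 1/1.04·[0.3167·0.0000 + 0.6833·0.0000] = 0.0000
Node d (S = 17): V_d = 1/1.04·[0.3167·0.0000 + 0.6833·4.5500] = 2.9896
Node 0 (S = 20): V_0 = 1/1.04·[0.3167·0.0000 + 0.6833·2.9896] = 1.9643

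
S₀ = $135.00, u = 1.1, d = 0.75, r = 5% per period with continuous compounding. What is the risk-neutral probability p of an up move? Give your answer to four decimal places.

Risk-neutral probability p = (e^0.05 − 0.75)/(1.1 − 0.75) = 0.3013/0.3500 = 0.8608

p = 0.8608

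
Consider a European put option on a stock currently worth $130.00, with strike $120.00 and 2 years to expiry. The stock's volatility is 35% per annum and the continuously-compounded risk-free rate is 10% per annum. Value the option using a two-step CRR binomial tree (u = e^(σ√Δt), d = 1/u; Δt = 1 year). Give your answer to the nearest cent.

$8.76

CRR parameters: u = e^(σ√Δt) = e^(0.35·√1) = 1.4191, d = 1/u = 0.7047
Per-period rate: rΔt = 0.1·1 = 0.1, so R = e^0.1 = 1.1052
Risk-neutral probability p = (e^0.1 − 0.7047)/(1.4191 − 0.7047) = 0.4005/0.7144 = 0.5606
Terminal stock prices: S_uu = 261.8, S_ud = 130, S_dd = 64.56
Terminal payoffs (K − S): max(-141.8, 0) = 0, max(-10, 0) = 0, max(55.44, 0) = 55.44
Node u (S = 184.5): V_u = e^(−0.1)·[0.5606·0.0000 + 0.4394·0.0000] = 0.0000
Node d (S = 91.61): V_d = e^(−0.1)·[0.5606·0.0000 + 0.4394·55.4439] = 22.0436
Node 0 (S = 130): V_0 = e^(−0.1)·[0.5606·0.0000 + 0.4394·22.0436] = 8.7642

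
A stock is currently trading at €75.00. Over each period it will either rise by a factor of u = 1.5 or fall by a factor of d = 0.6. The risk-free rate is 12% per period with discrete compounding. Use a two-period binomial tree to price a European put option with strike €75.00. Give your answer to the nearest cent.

€9.74

Risk-neutral probability p = (1 + 0.12 − 0.6)/(1.5 − 0.6) = 0.5200/0.9000 = 0.5778
Terminal stock prices: S_uu = 168.8, S_ud = 67.5, S_dd = 27
Terminal payoffs (K − S): max(-93.75, 0) = 0, max(7.5, 0) = 7.5, max(48, 0) = 48
Node u (S = 112.5): V_u = 1/1.12·[0.5778·0.0000 + 0.4222·7.5000] = 2.8274
Node d (S = 45): V_d = 1/1.12·[0.5778·7.5000 + 0.4222·48.0000] = 21.9643
Node 0 (S = 75): V_0 = 1/1.12·[0.5778·2.8274 + 0.4222·21.9643] = 9.7388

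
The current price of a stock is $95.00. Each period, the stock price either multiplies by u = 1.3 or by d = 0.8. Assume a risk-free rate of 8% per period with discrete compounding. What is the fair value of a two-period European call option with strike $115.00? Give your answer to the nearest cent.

$12.25

Risk-neutral probability p = (1 + 0.08 − 0.8)/(1.3 − 0.8) = 0.2800/0.5000 = 0.5600
Terminal stock prices: S_uu = 160.6, S_ud = 98.8, S_dd = 60.8
Terminal payoffs (S − K): max(45.55, 0) = 45.55, max(-16.2, 0) = 0, max(-54.2, 0) = 0
Node u (S = 123.5): V_u = 1/1.08·[0.5600·45.5500 + 0.4400·0.0000] = 23.6185
Node d (S = 76): V_d = 1/1.08·[0.5600·0.0000 + 0.4400·0.0000] = 0.0000
Node 0 (S = 95): V_0 = 1/1.08·[0.5600·23.6185 + 0.4400·0.0000] = 12.2466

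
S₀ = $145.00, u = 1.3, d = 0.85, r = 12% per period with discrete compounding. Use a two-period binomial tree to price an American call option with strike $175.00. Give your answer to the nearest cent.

Risk-neutral probability p = (1 + 0.12 − 0.85)/(1.3 − 0.85) = 0.2700/0.4500 = 0.6000
Terminal stock prices: S_uu = 245.1, S_ud = 160.2, S_dd = 104.8
Terminal payoffs (S − K): max(70.05, 0) = 70.05, max(-14.78, 0) = 0, max(-70.24, 0) = 0
Node u (S = 188.5): continuation = 1/1.12·[0.6000·70.0500 + 0.4000·0.0000] = 37.5268; exercise value = 13.5000 ≤ continuation, so V_u = 37.5268
Node d (S = 123.2): continuation = 1/1.12·[0.6000·0.0000 + 0.4000·0.0000] = 0.0000; exercise value = 0.0000 ≤ continuation, so V_d = 0.0000
Node 0 (S = 145): continuation = 1/1.12·[0.6000·37.5268 + 0.4000·0.0000] = 20.1036; exercise value = 0.0000 ≤ continuation, so V_0 = 20.1036

$20.10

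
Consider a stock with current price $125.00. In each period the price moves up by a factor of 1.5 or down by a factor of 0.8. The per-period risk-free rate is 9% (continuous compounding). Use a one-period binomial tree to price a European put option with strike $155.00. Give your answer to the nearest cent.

Risk-neutral probability p = (e^0.09 − 0.8)/(1.5 − 0.8) = 0.2942/0.7000 = 0.4202
Terminal stock prices: S_u = 187.5, S_d = 100
Terminal payoffs (K − S): max(-32.5, 0) = 0, max(55, 0) = 55
Node 0 (S = 125): V_0 = e^(−0.09)·[0.4202·0.0000 + 0.5798·55.0000] = 29.1419

$29.14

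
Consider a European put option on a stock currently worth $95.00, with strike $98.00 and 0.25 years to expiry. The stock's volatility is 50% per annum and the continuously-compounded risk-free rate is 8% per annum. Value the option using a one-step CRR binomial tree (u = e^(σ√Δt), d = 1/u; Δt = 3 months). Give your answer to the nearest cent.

CRR parameters: u = e^(σ√Δt) = e^(0.5·√0.25) = 1.2840, d = 1/u = 0.7788
Per-period rate: rΔt = 0.08·0.25 = 0.02, so R = e^0.02 = 1.0202
Risk-neutral probability p = (e^0.02 − 0.7788)/(1.2840 − 0.7788) = 0.2414/0.5052 = 0.4778
Terminal stock prices: S_u = 122, S_d = 73.99
Terminal payoffs (K − S): max(-23.98, 0) = 0, max(24.01, 0) = 24.01
Node 0 (S = 95): V_0 = e^(−0.02)·[0.4778·0.0000 + 0.5222·24.0139] = 12.2916

$12.29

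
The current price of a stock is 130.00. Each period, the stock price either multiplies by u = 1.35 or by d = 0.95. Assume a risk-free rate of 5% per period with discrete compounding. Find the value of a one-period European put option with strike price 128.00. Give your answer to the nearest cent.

Risk-neutral probability p = (1 + 0.05 − 0.95)/(1.35 − 0.95) = 0.1000/0.4000 = 0.2500
Terminal stock prices: S_u = 175.5, S_d = 123.5
Terminal payoffs (K − S): max(-47.5, 0) = 0, max(4.5, 0) = 4.5
Node 0 (S = 130): V_0 = 1/1.05·[0.2500·0.0000 + 0.7500·4.5000] = 3.2143

3.21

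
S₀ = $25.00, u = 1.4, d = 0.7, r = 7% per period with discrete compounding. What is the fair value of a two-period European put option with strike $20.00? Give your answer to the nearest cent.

$1.50

Risk-neutral probability p = (1 + 0.07 − 0.7)/(1.4 − 0.7) = 0.3700/0.7000 = 0.5286
Terminal stock prices: S_uu = 49, S_ud = 24.5, S_dd = 12.25
Terminal payoffs (K − S): max(-29, 0) = 0, max(-4.5, 0) = 0, max(7.75, 0) = 7.75
Node u (S = 35): V_u = 1/1.07·[0.5286·0.0000 + 0.4714·0.0000] = 0.0000
Node d (S = 17.5): V_d = 1/1.07·[0.5286·0.0000 + 0.4714·7.7500] = 3.4146
Node 0 (S = 25): V_0 = 1/1.07·[0.5286·0.0000 + 0.4714·3.4146] = 1.5044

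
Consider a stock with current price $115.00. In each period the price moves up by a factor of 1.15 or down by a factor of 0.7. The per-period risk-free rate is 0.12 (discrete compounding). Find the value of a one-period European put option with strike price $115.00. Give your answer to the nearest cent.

Risk-neutral probability p = (1 + 0.12 − 0.7)/(1.15 − 0.7) = 0.4200/0.4500 = 0.9333
Terminal stock prices: S_u = 132.2, S_d = 80.5
Terminal payoffs (K − S): max(-17.25, 0) = 0, max(34.5, 0) = 34.5
Node 0 (S = 115): V_0 = 1/1.12·[0.9333·0.0000 + 0.0667·34.5000] = 2.0536

$2.05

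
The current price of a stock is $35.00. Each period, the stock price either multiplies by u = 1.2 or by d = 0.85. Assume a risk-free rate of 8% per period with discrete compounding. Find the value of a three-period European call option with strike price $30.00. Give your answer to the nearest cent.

$11.46

Risk-neutral probability p = (1 + 0.08 − 0.85)/(1.2 − 0.85) = 0.2300/0.3500 = 0.6571
Terminal stock prices: S_uuu = 60.48, S_uud = 42.84, S_udd = 30.34, S_ddd = 21.49
Terminal payoffs (S − K): max(30.48, 0) = 30.48, max(12.84, 0) = 12.84, max(0.345, 0) = 0.345, max(-8.506, 0) = 0
Node uu (S = 50.4): V_uu = 1/1.08·[0.6571·30.4800 + 0.3429·12.8400] = 22.6222
Node ud (S = 35.7): V_ud = 1/1.08·[0.6571·12.8400 + 0.3429·0.3450] = 7.9222
Node dd (S = 25.29): V_dd = 1/1.08·[0.6571·0.3450 + 0.3429·0.0000] = 0.2099
Node u (S = 42): V_u = 1/1.08·[0.6571·22.6222 + 0.3429·7.9222] = 16.2798
Node d (S = 29.75): V_d = 1/1.08·[0.6571·7.9222 + 0.3429·0.2099] = 4.8870
Node 0 (S = 35): V_0 = 1/1.08·[0.6571·16.2798 + 0.3429·4.8870] = 11.4572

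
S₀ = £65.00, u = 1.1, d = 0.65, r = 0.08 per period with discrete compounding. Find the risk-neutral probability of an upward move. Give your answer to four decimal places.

Risk-neutral probability p = (1 + 0.08 − 0.65)/(1.1 − 0.65) = 0.4300/0.4500 = 0.9556

p = 0.9556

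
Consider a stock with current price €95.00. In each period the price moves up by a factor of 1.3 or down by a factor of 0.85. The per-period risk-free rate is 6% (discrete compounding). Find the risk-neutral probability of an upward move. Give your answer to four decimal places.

Risk-neutral probability p = (1 + 0.06 − 0.85)/(1.3 − 0.85) = 0.2100/0.4500 = 0.4667

p = 0.4667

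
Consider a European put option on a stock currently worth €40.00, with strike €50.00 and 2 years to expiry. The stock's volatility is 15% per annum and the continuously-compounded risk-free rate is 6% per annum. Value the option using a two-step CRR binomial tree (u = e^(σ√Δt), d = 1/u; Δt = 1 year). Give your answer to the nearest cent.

€5.93

CRR parameters: u = e^(σ√Δt) = e^(0.15·√1) = 1.1618, d = 1/u = 0.8607
Per-period rate: rΔt = 0.06·1 = 0.06, so R = e^0.06 = 1.0618
Risk-neutral probability p = (e^0.06 − 0.8607)/(1.1618 − 0.8607) = 0.2011/0.3011 = 0.6679
Terminal stock prices: S_uu = 53.99, S_ud = 40, S_dd = 29.63
Terminal payoffs (K − S): max(-3.994, 0) = 0, max(10, 0) = 10, max(20.37, 0) = 20.37
Node u (S = 46.47): V_u = e^(−0.06)·[0.6679·0.0000 + 0.3321·10.0000] = 3.1274
Node d (S = 34.43): V_d = e^(−0.06)·[0.6679·10.0000 + 0.3321·20.3673] = 12.6599
Node 0 (S = 40): V_0 = e^(−0.06)·[0.6679·3.1274 + 0.3321·12.6599] = 5.9265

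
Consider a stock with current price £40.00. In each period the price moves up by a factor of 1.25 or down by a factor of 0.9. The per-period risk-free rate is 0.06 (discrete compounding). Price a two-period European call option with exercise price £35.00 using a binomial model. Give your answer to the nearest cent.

Risk-neutral probability p = (1 + 0.06 − 0.9)/(1.25 − 0.9) = 0.1600/0.3500 = 0.4571
Terminal stock prices: S_uu = 62.5, S_ud = 45, S_dd = 32.4
Terminal payoffs (S − K): max(27.5, 0) = 27.5, max(10, 0) = 10, max(-2.6, 0) = 0
Node u (S = 50): V_u = 1/1.06·[0.4571·27.5000 + 0.5429·10.0000] = 16.9811
Node d (S = 36): V_d = 1/1.06·[0.4571·10.0000 + 0.5429·0.0000] = 4.3127
Node 0 (S = 40): V_0 = 1/1.06·[0.4571·16.9811 + 0.5429·4.3127] = 9.5320

£9.53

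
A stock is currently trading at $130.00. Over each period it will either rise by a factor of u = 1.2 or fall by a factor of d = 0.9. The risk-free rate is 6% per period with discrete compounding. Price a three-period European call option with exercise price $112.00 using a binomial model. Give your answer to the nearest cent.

$37.43

Risk-neutral probability p = (1 + 0.06 − 0.9)/(1.2 − 0.9) = 0.1600/0.3000 = 0.5333
Terminal stock prices: S_uuu = 224.6, S_uud = 168.5, S_udd = 126.4, S_ddd = 94.77
Terminal payoffs (S − K): max(112.6, 0) = 112.6, max(56.48, 0) = 56.48, max(14.36, 0) = 14.36, max(-17.23, 0) = 0
Node uu (S = 187.2): V_uu = 1/1.06·[0.5333·112.6400 + 0.4667·56.4800] = 81.5396
Node ud (S = 140.4): V_ud = 1/1.06·[0.5333·56.4800 + 0.4667·14.3600] = 34.7396
Node dd (S = 105.3): V_dd = 1/1.06·[0.5333·14.3600 + 0.4667·0.0000] = 7.2252
Node u (S = 156): V_u = 1/1.06·[0.5333·81.5396 + 0.4667·34.7396] = 56.3204
Node d (S = 117): V_d = 1/1.06·[0.5333·34.7396 + 0.4667·7.2252] = 20.6599
Node 0 (S = 130): V_0 = 1/1.06·[0.5333·56.3204 + 0.4667·20.6599] = 37.4329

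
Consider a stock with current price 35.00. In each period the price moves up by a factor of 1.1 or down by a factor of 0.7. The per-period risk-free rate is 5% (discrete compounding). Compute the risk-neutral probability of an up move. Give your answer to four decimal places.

p = 0.8750

Risk-neutral probability p = (1 + 0.05 − 0.7)/(1.1 − 0.7) = 0.3500/0.4000 = 0.8750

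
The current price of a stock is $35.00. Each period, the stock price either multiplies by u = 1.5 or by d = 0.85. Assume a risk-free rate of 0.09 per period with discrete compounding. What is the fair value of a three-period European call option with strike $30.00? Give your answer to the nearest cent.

$13.48

Risk-neutral probability p = (1 + 0.09 − 0.85)/(1.5 − 0.85) = 0.2400/0.6500 = 0.3692
Terminal stock prices: S_uuu = 118.1, S_uud = 66.94, S_udd = 37.93, S_ddd = 21.49
Terminal payoffs (S − K): max(88.12, 0) = 88.12, max(36.94, 0) = 36.94, max(7.931, 0) = 7.931, max(-8.506, 0) = 0
Node uu (S = 78.75): V_uu = 1/1.09·[0.3692·88.1250 + 0.6308·36.9375] = 51.2271
Node ud (S = 44.62): V_ud = 1/1.09·[0.3692·36.9375 + 0.6308·7.9312] = 17.1021
Node dd (S = 25.29): V_dd = 1/1.09·[0.3692·7.9312 + 0.6308·0.0000] = 2.6867
Node u (S = 52.5): V_u = 1/1.09·[0.3692·51.2271 + 0.6308·17.1021] = 27.2496
Node d (S = 29.75): V_d = 1/1.09·[0.3692·17.1021 + 0.6308·2.6867] = 7.3480
Node 0 (S = 35): V_0 = 1/1.09·[0.3692·27.2496 + 0.6308·7.3480] = 13.4828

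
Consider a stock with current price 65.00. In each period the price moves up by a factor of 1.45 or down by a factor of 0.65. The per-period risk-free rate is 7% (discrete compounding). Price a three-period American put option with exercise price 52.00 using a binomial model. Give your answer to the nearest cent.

Risk-neutral probability p = (1 + 0.07 − 0.65)/(1.45 − 0.65) = 0.4200/0.8000 = 0.5250
Terminal stock prices: S_uuu = 198.2, S_uud = 88.83, S_udd = 39.82, S_ddd = 17.85
Terminal payoffs (K − S): max(-146.2, 0) = 0, max(-36.83, 0) = 0, max(12.18, 0) = 12.18, max(34.15, 0) = 34.15
Node uu (S = 136.7): continuation = 1/1.07·[0.5250·0.0000 + 0.4750·0.0000] = 0.0000; exercise value = 0.0000 ≤ continuation, so V_uu = 0.0000
Node ud (S = 61.26): continuation = 1/1.07·[0.5250·0.0000 + 0.4750·12.1794] = 5.4067; exercise value = 0.0000 ≤ continuation, so V_ud = 5.4067
Node dd (S = 27.46): continuation = 1/1.07·[0.5250·12.1794 + 0.4750·34.1494] = 21.1356; exercise value = 24.5375 > continuation, so V_dd = 24.5375 (exercise)
Node u (S = 94.25): continuation = 1/1.07·[0.5250·0.0000 + 0.4750·5.4067] = 2.4002; exercise value = 0.0000 ≤ continuation, so V_u = 2.4002
Node d (S = 42.25): continuation = 1/1.07·[0.5250·5.4067 + 0.4750·24.5375] = 13.5457; exercise value = 9.7500 ≤ continuation, so V_d = 13.5457
Node 0 (S = 65): continuation = 1/1.07·[0.5250·2.4002 + 0.4750·13.5457] = 7.1909; exercise value = 0.0000 ≤ continuation, so V_0 = 7.1909

7.19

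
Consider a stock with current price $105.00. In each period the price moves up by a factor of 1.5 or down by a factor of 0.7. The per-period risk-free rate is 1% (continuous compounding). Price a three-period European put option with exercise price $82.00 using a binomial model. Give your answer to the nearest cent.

$12.29

Risk-neutral probability p = (e^0.01 − 0.7)/(1.5 − 0.7) = 0.3101/0.8000 = 0.3876
Terminal stock prices: S_uuu = 354.4, S_uud = 165.4, S_udd = 77.17, S_ddd = 36.01
Terminal payoffs (K − S): max(-272.4, 0) = 0, max(-83.38, 0) = 0, max(4.825, 0) = 4.825, max(45.99, 0) = 45.99
Node uu (S = 236.2): V_uu = e^(−0.01)·[0.3876·0.0000 + 0.6124·0.0000] = 0.0000
Node ud (S = 110.2): V_ud = e^(−0.01)·[0.3876·0.0000 + 0.6124·4.8250] = 2.9256
Node dd (S = 51.45): V_dd = e^(−0.01)·[0.3876·4.8250 + 0.6124·45.9850] = 29.7341
Node u (S = 157.5): V_u = e^(−0.01)·[0.3876·0.0000 + 0.6124·2.9256] = 1.7739
Node d (S = 73.5): V_d = e^(−0.01)·[0.3876·2.9256 + 0.6124·29.7341] = 19.1516
Node 0 (S = 105): V_0 = e^(−0.01)·[0.3876·1.7739 + 0.6124·19.1516] = 12.2931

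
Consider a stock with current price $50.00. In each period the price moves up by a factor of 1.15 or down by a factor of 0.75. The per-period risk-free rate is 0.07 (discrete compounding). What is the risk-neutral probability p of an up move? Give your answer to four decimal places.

p = 0.8000

Risk-neutral probability p = (1 + 0.07 − 0.75)/(1.15 − 0.75) = 0.3200/0.4000 = 0.8000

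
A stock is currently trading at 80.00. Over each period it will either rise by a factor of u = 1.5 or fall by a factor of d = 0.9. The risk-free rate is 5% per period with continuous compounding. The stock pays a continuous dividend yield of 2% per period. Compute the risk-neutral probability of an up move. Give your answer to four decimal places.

p = 0.2174

Per-period risk-free factor R = e^0.05 = 1.0513; dividend-adjusted growth = e^(0.05−0.02) = 1.0305.
Risk-neutral probability p = (1.0305 − 0.9)/(1.5 − 0.9) = 0.1305/0.6000 = 0.2174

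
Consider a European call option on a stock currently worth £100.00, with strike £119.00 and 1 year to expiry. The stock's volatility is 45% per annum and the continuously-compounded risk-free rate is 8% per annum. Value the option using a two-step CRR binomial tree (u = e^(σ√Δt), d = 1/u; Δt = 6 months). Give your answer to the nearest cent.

£15.14

CRR parameters: u = e^(σ√Δt) = e^(0.45·√0.5) = 1.3746, d = 1/u = 0.7275
Per-period rate: rΔt = 0.08·0.5 = 0.04, so R = e^0.04 = 1.0408
Risk-neutral probability p = (e^0.04 − 0.7275)/(1.3746 − 0.7275) = 0.3134/0.6472 = 0.4842
Terminal stock prices: S_uu = 189, S_ud = 100, S_dd = 52.92
Terminal payoffs (S − K): max(69.97, 0) = 69.97, max(-19, 0) = 0, max(-66.08, 0) = 0
Node u (S = 137.5): V_u = e^(−0.04)·[0.4842·69.9658 + 0.5158·0.0000] = 32.5473
Node d (S = 72.75): V_d = e^(−0.04)·[0.4842·0.0000 + 0.5158·0.0000] = 0.0000
Node 0 (S = 100): V_0 = e^(−0.04)·[0.4842·32.5473 + 0.5158·0.0000] = 15.1406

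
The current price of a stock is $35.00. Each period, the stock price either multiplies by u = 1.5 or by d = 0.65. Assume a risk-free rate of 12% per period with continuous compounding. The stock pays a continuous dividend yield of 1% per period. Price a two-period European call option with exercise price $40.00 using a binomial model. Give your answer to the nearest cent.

$9.17

Per-period risk-free factor R = e^0.12 = 1.1275; dividend-adjusted growth = e^(0.12−0.01) = 1.1163.
Risk-neutral probability p = (1.1163 − 0.65)/(1.5 − 0.65) = 0.4663/0.8500 = 0.5486
Terminal stock prices: S_uu = 78.75, S_ud = 34.12, S_dd = 14.79
Terminal payoffs (S − K): max(38.75, 0) = 38.75, max(-5.875, 0) = 0, max(-25.21, 0) = 0
Node u (S = 52.5): V_u = e^(−0.12)·[0.5486·38.7500 + 0.4514·0.0000] = 18.8531
Node d (S = 22.75): V_d = e^(−0.12)·[0.5486·0.0000 + 0.4514·0.0000] = 0.0000
Node 0 (S = 35): V_0 = e^(−0.12)·[0.5486·18.8531 + 0.4514·0.0000] = 9.1726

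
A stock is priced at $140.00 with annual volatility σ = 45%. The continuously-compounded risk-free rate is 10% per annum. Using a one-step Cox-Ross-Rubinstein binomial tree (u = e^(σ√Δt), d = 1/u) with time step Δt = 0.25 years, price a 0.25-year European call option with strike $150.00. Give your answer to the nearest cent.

CRR parameters: u = e^(σ√Δt) = e^(0.45·√0.25) = 1.2523, d = 1/u = 0.7985
Per-period rate: rΔt = 0.1·0.25 = 0.025, so R = e^0.025 = 1.0253
Risk-neutral probability p = (e^0.025 − 0.7985)/(1.2523 − 0.7985) = 0.2268/0.4538 = 0.4998
Terminal stock prices: S_u = 175.3, S_d = 111.8
Terminal payoffs (S − K): max(25.33, 0) = 25.33, max(-38.21, 0) = 0
Node 0 (S = 140): V_0 = e^(−0.025)·[0.4998·25.3252 + 0.5002·0.0000] = 12.3443

$12.34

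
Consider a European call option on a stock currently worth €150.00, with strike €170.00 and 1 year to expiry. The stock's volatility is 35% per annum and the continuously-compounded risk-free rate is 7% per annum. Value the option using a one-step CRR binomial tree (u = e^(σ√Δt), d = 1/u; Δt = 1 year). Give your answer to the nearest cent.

CRR parameters: u = e^(σ√Δt) = e^(0.35·√1) = 1.4191, d = 1/u = 0.7047
Per-period rate: rΔt = 0.07·1 = 0.07, so R = e^0.07 = 1.0725
Risk-neutral probability p = (e^0.07 − 0.7047)/(1.4191 − 0.7047) = 0.3678/0.7144 = 0.5149
Terminal stock prices: S_u = 212.9, S_d = 105.7
Terminal payoffs (S − K): max(42.86, 0) = 42.86, max(-64.3, 0) = 0
Node 0 (S = 150): V_0 = e^(−0.07)·[0.5149·42.8601 + 0.4851·0.0000] = 20.5759

€20.58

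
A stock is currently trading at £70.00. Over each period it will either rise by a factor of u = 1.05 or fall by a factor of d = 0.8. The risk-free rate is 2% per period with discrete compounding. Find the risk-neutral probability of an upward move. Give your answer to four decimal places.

p = 0.8800

Risk-neutral probability p = (1 + 0.02 − 0.8)/(1.05 − 0.8) = 0.2200/0.2500 = 0.8800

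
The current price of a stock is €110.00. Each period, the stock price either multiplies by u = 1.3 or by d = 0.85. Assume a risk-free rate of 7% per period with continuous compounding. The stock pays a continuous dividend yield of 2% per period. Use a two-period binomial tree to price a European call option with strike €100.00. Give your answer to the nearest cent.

Per-period risk-free factor R = e^0.07 = 1.0725; dividend-adjusted growth = e^(0.07−0.02) = 1.0513.
Risk-neutral probability p = (1.0513 − 0.85)/(1.3 − 0.85) = 0.2013/0.4500 = 0.4473
Terminal stock prices: S_uu = 185.9, S_ud = 121.5, S_dd = 79.47
Terminal payoffs (S − K): max(85.9, 0) = 85.9, max(21.55, 0) = 21.55, max(-20.53, 0) = 0
Node u (S = 143): V_u = e^(−0.07)·[0.4473·85.9000 + 0.5527·21.5500] = 46.9290
Node d (S = 93.5): V_d = e^(−0.07)·[0.4473·21.5500 + 0.5527·0.0000] = 8.9870
Node 0 (S = 110): V_0 = e^(−0.07)·[0.4473·46.9290 + 0.5527·8.9870] = 24.2024

€24.20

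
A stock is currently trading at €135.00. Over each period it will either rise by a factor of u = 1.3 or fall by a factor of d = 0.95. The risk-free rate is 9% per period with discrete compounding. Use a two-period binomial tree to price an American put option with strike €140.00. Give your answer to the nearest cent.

Risk-neutral probability p = (1 + 0.09 − 0.95)/(1.3 − 0.95) = 0.1400/0.3500 = 0.4000
Terminal stock prices: S_uu = 228.2, S_ud = 166.7, S_dd = 121.8
Terminal payoffs (K − S): max(-88.15, 0) = 0, max(-26.72, 0) = 0, max(18.16, 0) = 18.16
Node u (S = 175.5): continuation = 1/1.09·[0.4000·0.0000 + 0.6000·0.0000] = 0.0000; exercise value = 0.0000 ≤ continuation, so V_u = 0.0000
Node d (S = 128.2): continuation = 1/1.09·[0.4000·0.0000 + 0.6000·18.1625] = 9.9977; exercise value = 11.7500 > continuation, so V_d = 11.7500 (exercise)
Node 0 (S = 135): continuation = 1/1.09·[0.4000·0.0000 + 0.6000·11.7500] = 6.4679; exercise value = 5.0000 ≤ continuation, so V_0 = 6.4679

€6.47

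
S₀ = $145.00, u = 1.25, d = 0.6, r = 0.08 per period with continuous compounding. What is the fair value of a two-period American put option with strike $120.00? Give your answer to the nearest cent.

$9.64

Risk-neutral probability p = (e^0.08 − 0.6)/(1.25 − 0.6) = 0.4833/0.6500 = 0.7435
Terminal stock prices: S_uu = 226.6, S_ud = 108.8, S_dd = 52.2
Terminal payoffs (K − S): max(-106.6, 0) = 0, max(11.25, 0) = 11.25, max(67.8, 0) = 67.8
Node u (S = 181.2): continuation = e^(−0.08)·[0.7435·0.0000 + 0.2565·11.2500] = 2.6636; exercise value = 0.0000 ≤ continuation, so V_u = 2.6636
Node d (S = 87): continuation = e^(−0.08)·[0.7435·11.2500 + 0.2565·67.8000] = 23.7740; exercise value = 33.0000 > continuation, so V_d = 33.0000 (exercise)
Node 0 (S = 145): continuation = e^(−0.08)·[0.7435·2.6636 + 0.2565·33.0000] = 9.6413; exercise value = 0.0000 ≤ continuation, so V_0 = 9.6413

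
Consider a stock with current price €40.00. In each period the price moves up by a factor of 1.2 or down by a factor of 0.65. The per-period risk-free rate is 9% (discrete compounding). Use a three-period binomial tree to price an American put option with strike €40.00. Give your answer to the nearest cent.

€4.01

Risk-neutral probability p = (1 + 0.09 − 0.65)/(1.2 − 0.65) = 0.4400/0.5500 = 0.8000
Terminal stock prices: S_uuu = 69.12, S_uud = 37.44, S_udd = 20.28, S_ddd = 10.98
Terminal payoffs (K − S): max(-29.12, 0) = 0, max(2.56, 0) = 2.56, max(19.72, 0) = 19.72, max(29.02, 0) = 29.02
Node uu (S = 57.6): continuation = 1/1.09·[0.8000·0.0000 + 0.2000·2.5600] = 0.4697; exercise value = 0.0000 ≤ continuation, so V_uu = 0.4697
Node ud (S = 31.2): continuation = 1/1.09·[0.8000·2.5600 + 0.2000·19.7200] = 5.4972; exercise value = 8.8000 > continuation, so V_ud = 8.8000 (exercise)
Node dd (S = 16.9): continuation = 1/1.09·[0.8000·19.7200 + 0.2000·29.0150] = 19.7972; exercise value = 23.1000 > continuation, so V_dd = 23.1000 (exercise)
Node u (S = 48): continuation = 1/1.09·[0.8000·0.4697 + 0.2000·8.8000] = 1.9594; exercise value = 0.0000 ≤ continuation, so V_u = 1.9594
Node d (S = 26): continuation = 1/1.09·[0.8000·8.8000 + 0.2000·23.1000] = 10.6972; exercise value = 14.0000 > continuation, so V_d = 14.0000 (exercise)
Node 0 (S = 40): continuation = 1/1.09·[0.8000·1.9594 + 0.2000·14.0000] = 4.0069; exercise value = 0.0000 ≤ continuation, so V_0 = 4.0069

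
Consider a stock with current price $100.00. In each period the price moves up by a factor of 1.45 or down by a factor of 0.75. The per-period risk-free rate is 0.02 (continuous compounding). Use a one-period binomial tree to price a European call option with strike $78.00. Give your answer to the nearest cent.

Risk-neutral probability p = (e^0.02 − 0.75)/(1.45 − 0.75) = 0.2702/0.7000 = 0.3860
Terminal stock prices: S_u = 145, S_d = 75
Terminal payoffs (S − K): max(67, 0) = 67, max(-3, 0) = 0
Node 0 (S = 100): V_0 = e^(−0.02)·[0.3860·67.0000 + 0.6140·0.0000] = 25.3500

$25.35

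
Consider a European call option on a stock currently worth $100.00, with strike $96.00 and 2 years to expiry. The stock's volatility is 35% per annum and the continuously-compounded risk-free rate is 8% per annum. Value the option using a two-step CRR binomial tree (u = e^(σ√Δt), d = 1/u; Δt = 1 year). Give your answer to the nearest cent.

CRR parameters: u = e^(σ√Δt) = e^(0.35·√1) = 1.4191, d = 1/u = 0.7047
Per-period rate: rΔt = 0.08·1 = 0.08, so R = e^0.08 = 1.0833
Risk-neutral probability p = (e^0.08 − 0.7047)/(1.4191 − 0.7047) = 0.3786/0.7144 = 0.5300
Terminal stock prices: S_uu = 201.4, S_ud = 100, S_dd = 49.66
Terminal payoffs (S − K): max(105.4, 0) = 105.4, max(4, 0) = 4, max(-46.34, 0) = 0
Node u (S = 141.9): V_u = e^(−0.08)·[0.5300·105.3753 + 0.4700·4.0000] = 53.2876
Node d (S = 70.47): V_d = e^(−0.08)·[0.5300·4.0000 + 0.4700·0.0000] = 1.9569
Node 0 (S = 100): V_0 = e^(−0.08)·[0.5300·53.2876 + 0.4700·1.9569] = 26.9186

$26.92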